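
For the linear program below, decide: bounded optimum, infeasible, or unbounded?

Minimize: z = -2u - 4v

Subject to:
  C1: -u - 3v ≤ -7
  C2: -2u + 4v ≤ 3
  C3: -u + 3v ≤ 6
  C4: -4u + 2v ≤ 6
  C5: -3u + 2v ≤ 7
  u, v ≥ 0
Feasible point: (3, 2) satisfies every constraint, so the LP is feasible.
Direction d = (1, 0): for each constraint row a, a·d ≤ 0 —
  (-1)(1) + (-3)(0) = -1 ≤ 0
  (-2)(1) + (4)(0) = -2 ≤ 0
  (-1)(1) + (3)(0) = -1 ≤ 0
  (-4)(1) + (2)(0) = -4 ≤ 0
  (-3)(1) + (2)(0) = -3 ≤ 0
and d ≥ 0, so (3, 2) + t·d stays feasible for every t ≥ 0. Along this ray z = -2u - 4v changes by -2 per unit t, so z → −∞.

The LP is unbounded; z can be made arbitrarily small.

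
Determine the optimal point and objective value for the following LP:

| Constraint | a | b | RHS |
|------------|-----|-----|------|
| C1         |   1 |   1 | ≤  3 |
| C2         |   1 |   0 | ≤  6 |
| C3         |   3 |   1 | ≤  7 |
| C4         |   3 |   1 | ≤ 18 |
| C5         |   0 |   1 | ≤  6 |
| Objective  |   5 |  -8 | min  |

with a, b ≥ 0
a = 0, b = 3, z = -24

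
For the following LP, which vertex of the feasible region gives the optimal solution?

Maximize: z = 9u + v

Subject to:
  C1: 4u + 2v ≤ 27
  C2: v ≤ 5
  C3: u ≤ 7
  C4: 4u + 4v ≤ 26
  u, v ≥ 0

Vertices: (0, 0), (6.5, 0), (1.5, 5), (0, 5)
(6.5, 0) with z = 58.5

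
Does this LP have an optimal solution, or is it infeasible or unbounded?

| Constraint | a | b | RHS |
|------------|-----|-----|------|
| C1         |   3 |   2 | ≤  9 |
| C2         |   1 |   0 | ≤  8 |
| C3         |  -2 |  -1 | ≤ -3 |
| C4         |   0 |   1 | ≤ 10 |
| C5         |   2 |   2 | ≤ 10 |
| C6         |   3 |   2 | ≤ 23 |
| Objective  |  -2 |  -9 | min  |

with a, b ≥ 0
The point (0, 4.5) satisfies every constraint, so the LP is feasible; the constraints give a ≤ 8 and b ≤ 10, which with a, b ≥ 0 keep the feasible region inside a bounded box. A feasible, bounded LP attains a finite optimum at a vertex.

The LP has an optimal solution: (0, 4.5) with z = -40.5.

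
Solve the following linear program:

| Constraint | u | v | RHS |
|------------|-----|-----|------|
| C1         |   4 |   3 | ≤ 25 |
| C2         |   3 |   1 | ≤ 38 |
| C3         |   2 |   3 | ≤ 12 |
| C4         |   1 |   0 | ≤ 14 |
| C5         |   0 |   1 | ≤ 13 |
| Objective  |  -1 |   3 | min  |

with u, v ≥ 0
Each vertex is the intersection of two constraint boundaries that also satisfies all remaining constraints:
  u = 0 and v = 0 → (0, 0)
  2u + 3v = 12 and v = 0 → (6, 0)
  2u + 3v = 12 and u = 0 → (0, 4)

Evaluating z = -u + 3v at each vertex:
  (0, 0): z = 0
  (6, 0): z = -6
  (0, 4): z = 12

The minimum is at (6, 0) with z = -6.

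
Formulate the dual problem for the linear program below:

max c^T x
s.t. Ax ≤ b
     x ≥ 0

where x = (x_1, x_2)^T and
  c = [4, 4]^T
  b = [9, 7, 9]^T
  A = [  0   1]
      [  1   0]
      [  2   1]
Minimize: z = 9y1 + 7y2 + 9y3

Subject to:
  C1: -y2 - 2y3 ≤ -4
  C2: -y1 - y3 ≤ -4
  y1, y2, y3 ≥ 0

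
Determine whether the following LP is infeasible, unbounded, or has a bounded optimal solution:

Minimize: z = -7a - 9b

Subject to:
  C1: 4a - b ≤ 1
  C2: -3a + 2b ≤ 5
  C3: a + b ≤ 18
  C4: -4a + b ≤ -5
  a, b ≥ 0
C1 requires 4a - b ≤ 1, while C4 (-4a + b ≤ -5) is equivalent to 4a - b ≥ 5. Together they would need 5 ≤ 4a - b ≤ 1, which is impossible since 5 > 1. No point satisfies all constraints.

The feasible region is empty; the LP is infeasible.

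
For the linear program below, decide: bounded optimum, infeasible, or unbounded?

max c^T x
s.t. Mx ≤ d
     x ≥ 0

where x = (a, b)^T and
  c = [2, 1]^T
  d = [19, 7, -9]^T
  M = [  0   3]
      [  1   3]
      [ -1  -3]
One constraint requires a + 3b ≤ 7, while the constraint -a - 3b ≤ -9 is equivalent to a + 3b ≥ 9. Together they would need 9 ≤ a + 3b ≤ 7, which is impossible since 9 > 7. No point satisfies all constraints.

The feasible region is empty; the LP is infeasible.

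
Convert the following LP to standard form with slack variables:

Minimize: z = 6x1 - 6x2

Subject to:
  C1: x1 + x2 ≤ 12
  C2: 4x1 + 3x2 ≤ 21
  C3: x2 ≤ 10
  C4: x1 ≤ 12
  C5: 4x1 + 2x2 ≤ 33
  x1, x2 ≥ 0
min z = 6x1 - 6x2

s.t.
  x1 + x2 + s1 = 12
  4x1 + 3x2 + s2 = 21
  x2 + s3 = 10
  x1 + s4 = 12
  4x1 + 2x2 + s5 = 33
  x1, x2, s1, s2, s3, s4, s5 ≥ 0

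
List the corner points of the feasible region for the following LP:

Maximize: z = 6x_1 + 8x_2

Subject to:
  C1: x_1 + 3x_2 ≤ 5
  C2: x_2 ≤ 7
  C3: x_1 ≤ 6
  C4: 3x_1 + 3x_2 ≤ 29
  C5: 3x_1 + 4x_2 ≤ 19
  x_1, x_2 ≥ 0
Each vertex is the intersection of two constraint boundaries that also satisfies all remaining constraints:
  x_1 = 0 and x_2 = 0 → (0, 0)
  x_1 + 3x_2 = 5 and x_2 = 0 → (5, 0)
  x_1 + 3x_2 = 5 and x_1 = 0 → (0, 1.667)

Vertices: (0, 0), (5, 0), (0, 1.667)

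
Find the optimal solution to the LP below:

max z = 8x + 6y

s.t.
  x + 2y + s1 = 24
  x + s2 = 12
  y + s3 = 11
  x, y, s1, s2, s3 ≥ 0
Each vertex is the intersection of two constraint boundaries that also satisfies all remaining constraints:
  x = 0 and y = 0 → (0, 0)
  x = 12 and y = 0 → (12, 0)
  x + 2y = 24 and x = 12 → (12, 6)
  x + 2y = 24 and y = 11 → (2, 11)
  y = 11 and x = 0 → (0, 11)

Evaluating z = 8x + 6y at each vertex:
  (0, 0): z = 0
  (12, 0): z = 96
  (12, 6): z = 132
  (2, 11): z = 82
  (0, 11): z = 66

The maximum is at (12, 6) with z = 132.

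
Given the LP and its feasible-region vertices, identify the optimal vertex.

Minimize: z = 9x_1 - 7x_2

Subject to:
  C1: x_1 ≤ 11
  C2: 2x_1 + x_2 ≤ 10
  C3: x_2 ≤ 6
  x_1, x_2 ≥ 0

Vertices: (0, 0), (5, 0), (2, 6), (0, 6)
(0, 6) with z = -42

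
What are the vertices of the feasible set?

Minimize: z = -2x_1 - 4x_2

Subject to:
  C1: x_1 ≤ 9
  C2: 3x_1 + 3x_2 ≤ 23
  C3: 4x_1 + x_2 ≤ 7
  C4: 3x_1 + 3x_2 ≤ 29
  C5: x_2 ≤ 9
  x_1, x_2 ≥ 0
Each vertex is the intersection of two constraint boundaries that also satisfies all remaining constraints:
  x_1 = 0 and x_2 = 0 → (0, 0)
  4x_1 + x_2 = 7 and x_2 = 0 → (1.75, 0)
  4x_1 + x_2 = 7 and x_1 = 0 → (0, 7)

Vertices: (0, 0), (1.75, 0), (0, 7)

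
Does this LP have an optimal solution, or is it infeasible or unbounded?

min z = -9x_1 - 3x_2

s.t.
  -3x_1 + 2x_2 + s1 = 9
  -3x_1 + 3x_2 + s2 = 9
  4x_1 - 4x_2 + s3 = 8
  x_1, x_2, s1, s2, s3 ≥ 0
Feasible point: (0, 0) satisfies every constraint, so the LP is feasible.
Direction d = (1, 1): for each constraint row a, a·d ≤ 0 —
  (-3)(1) + (2)(1) = -1 ≤ 0
  (-3)(1) + (3)(1) = 0 ≤ 0
  (4)(1) + (-4)(1) = 0 ≤ 0
and d ≥ 0, so (0, 0) + t·d stays feasible for every t ≥ 0. Along this ray z = -9x_1 - 3x_2 changes by -12 per unit t, so z → −∞.

Unbounded — the objective can decrease without bound over the feasible region.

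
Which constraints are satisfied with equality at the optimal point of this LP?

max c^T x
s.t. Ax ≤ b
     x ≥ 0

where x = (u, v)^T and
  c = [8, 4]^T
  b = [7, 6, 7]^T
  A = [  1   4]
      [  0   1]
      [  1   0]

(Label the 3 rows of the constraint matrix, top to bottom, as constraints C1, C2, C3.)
Optimal: u = 7, v = 0
Slack at optimum:
  C1: slack = 0 (binding)
  C2: slack = 6
  C3: slack = 0 (binding)
  u ≥ 0: u = 7
  v ≥ 0: v = 0 (binding)
Binding constraints: C1, C3, v ≥ 0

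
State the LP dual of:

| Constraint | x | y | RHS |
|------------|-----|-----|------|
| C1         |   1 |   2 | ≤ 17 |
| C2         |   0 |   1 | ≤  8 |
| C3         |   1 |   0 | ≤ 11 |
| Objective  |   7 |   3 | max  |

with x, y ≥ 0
Minimize: z = 17y1 + 8y2 + 11y3

Subject to:
  C1: -y1 - y3 ≤ -7
  C2: -2y1 - y2 ≤ -3
  y1, y2, y3 ≥ 0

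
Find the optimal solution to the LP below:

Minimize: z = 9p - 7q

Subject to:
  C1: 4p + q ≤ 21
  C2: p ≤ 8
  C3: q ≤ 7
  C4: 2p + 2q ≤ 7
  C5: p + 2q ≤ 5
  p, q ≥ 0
Each vertex is the intersection of two constraint boundaries that also satisfies all remaining constraints:
  p = 0 and q = 0 → (0, 0)
  2p + 2q = 7 and q = 0 → (3.5, 0)
  2p + 2q = 7 and p + 2q = 5 → (2, 1.5)
  p + 2q = 5 and p = 0 → (0, 2.5)

Evaluating z = 9p - 7q at each vertex:
  (0, 0): z = 0
  (3.5, 0): z = 31.5
  (2, 1.5): z = 7.5
  (0, 2.5): z = -17.5

The minimum is at (0, 2.5) with z = -17.5.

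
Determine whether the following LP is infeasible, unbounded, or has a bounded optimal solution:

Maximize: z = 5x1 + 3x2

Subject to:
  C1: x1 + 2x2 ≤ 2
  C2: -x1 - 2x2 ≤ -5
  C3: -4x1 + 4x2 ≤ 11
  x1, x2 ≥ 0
C1 requires x1 + 2x2 ≤ 2, while C2 (-x1 - 2x2 ≤ -5) is equivalent to x1 + 2x2 ≥ 5. Together they would need 5 ≤ x1 + 2x2 ≤ 2, which is impossible since 5 > 2. No point satisfies all constraints.

Infeasible — the constraint set is empty.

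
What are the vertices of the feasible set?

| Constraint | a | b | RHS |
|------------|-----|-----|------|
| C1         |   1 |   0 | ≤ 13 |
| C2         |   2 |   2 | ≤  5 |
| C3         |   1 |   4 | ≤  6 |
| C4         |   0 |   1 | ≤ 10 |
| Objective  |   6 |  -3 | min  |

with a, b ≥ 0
Each vertex is the intersection of two constraint boundaries that also satisfies all remaining constraints:
  a = 0 and b = 0 → (0, 0)
  2a + 2b = 5 and b = 0 → (2.5, 0)
  2a + 2b = 5 and a + 4b = 6 → (1.333, 1.167)
  a + 4b = 6 and a = 0 → (0, 1.5)

Vertices: (0, 0), (2.5, 0), (1.333, 1.167), (0, 1.5)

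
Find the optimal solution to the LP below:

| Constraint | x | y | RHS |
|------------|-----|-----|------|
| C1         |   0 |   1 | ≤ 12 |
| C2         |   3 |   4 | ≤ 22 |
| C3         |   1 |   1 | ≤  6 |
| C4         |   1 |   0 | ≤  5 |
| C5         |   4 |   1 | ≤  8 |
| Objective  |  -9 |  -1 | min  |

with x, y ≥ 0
Each vertex is the intersection of two constraint boundaries that also satisfies all remaining constraints:
  x = 0 and y = 0 → (0, 0)
  4x + y = 8 and y = 0 → (2, 0)
  3x + 4y = 22 and 4x + y = 8 → (0.7692, 4.923)
  3x + 4y = 22 and x = 0 → (0, 5.5)

Evaluating z = -9x - y at each vertex:
  (0, 0): z = 0
  (2, 0): z = -18
  (0.7692, 4.923): z = -11.85
  (0, 5.5): z = -5.5

The minimum is at (2, 0) with z = -18.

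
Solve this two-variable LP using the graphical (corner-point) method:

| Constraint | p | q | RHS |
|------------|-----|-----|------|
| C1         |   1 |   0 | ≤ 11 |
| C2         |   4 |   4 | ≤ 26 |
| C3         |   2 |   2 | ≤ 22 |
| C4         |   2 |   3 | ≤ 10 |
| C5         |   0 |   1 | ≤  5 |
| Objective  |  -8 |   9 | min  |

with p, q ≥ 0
Each vertex is the intersection of two constraint boundaries that also satisfies all remaining constraints:
  p = 0 and q = 0 → (0, 0)
  2p + 3q = 10 and q = 0 → (5, 0)
  2p + 3q = 10 and p = 0 → (0, 3.333)

Evaluating z = -8p + 9q at each vertex:
  (0, 0): z = 0
  (5, 0): z = -40
  (0, 3.333): z = 30

The minimum is at (5, 0) with z = -40.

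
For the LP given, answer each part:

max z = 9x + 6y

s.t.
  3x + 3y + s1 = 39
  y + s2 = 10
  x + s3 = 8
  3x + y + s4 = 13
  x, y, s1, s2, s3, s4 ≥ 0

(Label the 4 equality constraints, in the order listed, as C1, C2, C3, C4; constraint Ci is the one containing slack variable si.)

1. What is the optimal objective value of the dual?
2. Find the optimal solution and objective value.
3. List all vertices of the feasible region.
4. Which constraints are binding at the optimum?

1. 69 (by strong duality, equal to the primal optimum)
2. x = 1, y = 10, z = 69
3. (0, 0), (4.333, 0), (1, 10), (0, 10)
4. C2, C4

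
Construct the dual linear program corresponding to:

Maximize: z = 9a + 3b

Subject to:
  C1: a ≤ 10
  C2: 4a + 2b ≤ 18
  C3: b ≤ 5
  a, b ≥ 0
Minimize: z = 10y1 + 18y2 + 5y3

Subject to:
  C1: -y1 - 4y2 ≤ -9
  C2: -2y2 - y3 ≤ -3
  y1, y2, y3 ≥ 0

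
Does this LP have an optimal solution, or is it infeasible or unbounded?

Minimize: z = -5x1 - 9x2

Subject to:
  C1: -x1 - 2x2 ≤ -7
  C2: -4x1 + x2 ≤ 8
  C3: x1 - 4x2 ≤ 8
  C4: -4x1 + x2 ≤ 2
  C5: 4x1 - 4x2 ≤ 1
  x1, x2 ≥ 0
Feasible point: (1, 3) satisfies every constraint, so the LP is feasible.
Direction d = (1, 1): for each constraint row a, a·d ≤ 0 —
  (-1)(1) + (-2)(1) = -3 ≤ 0
  (-4)(1) + (1)(1) = -3 ≤ 0
  (1)(1) + (-4)(1) = -3 ≤ 0
  (-4)(1) + (1)(1) = -3 ≤ 0
  (4)(1) + (-4)(1) = 0 ≤ 0
and d ≥ 0, so (1, 3) + t·d stays feasible for every t ≥ 0. Along this ray z = -5x1 - 9x2 changes by -14 per unit t, so z → −∞.

Unbounded — the objective can decrease without bound over the feasible region.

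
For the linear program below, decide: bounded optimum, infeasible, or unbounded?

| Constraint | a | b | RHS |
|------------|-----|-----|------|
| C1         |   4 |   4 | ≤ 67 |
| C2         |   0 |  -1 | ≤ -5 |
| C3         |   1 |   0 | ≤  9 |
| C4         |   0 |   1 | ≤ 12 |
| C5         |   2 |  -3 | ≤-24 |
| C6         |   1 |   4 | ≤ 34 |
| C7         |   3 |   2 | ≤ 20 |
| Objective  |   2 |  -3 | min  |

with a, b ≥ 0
The point (0, 8.5) satisfies every constraint, so the LP is feasible; the constraints give a ≤ 9 and b ≤ 12, which with a, b ≥ 0 keep the feasible region inside a bounded box. A feasible, bounded LP attains a finite optimum at a vertex.

Evaluating z = 2a - 3b at each vertex:
  (0, 8): z = -24
  (0.5455, 8.364): z = -24
  (0, 8.5): z = -25.5

The LP has an optimal solution: (0, 8.5) with z = -25.5.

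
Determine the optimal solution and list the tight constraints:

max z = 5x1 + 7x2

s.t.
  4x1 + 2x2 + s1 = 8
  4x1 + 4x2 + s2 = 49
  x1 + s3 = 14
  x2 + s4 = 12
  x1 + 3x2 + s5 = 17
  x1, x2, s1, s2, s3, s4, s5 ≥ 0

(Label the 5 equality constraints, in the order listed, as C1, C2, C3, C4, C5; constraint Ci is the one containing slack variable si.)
Optimal: x1 = 0, x2 = 4
Binding: C1, x1 ≥ 0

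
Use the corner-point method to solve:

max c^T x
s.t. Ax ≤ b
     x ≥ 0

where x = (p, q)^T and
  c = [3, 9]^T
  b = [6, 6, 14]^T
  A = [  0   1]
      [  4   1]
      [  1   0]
p = 0, q = 6, z = 54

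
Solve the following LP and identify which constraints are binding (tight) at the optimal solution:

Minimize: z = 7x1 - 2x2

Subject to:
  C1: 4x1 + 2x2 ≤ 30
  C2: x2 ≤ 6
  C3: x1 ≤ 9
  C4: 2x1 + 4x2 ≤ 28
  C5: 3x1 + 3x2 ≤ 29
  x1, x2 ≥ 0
Optimal: x1 = 0, x2 = 6
Binding: C2, x1 ≥ 0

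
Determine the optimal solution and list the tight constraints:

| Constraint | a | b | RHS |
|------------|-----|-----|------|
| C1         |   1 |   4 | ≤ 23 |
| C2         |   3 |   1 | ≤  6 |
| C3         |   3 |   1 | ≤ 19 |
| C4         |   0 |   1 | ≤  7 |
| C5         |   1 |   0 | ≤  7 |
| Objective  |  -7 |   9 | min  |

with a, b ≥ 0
Optimal: a = 2, b = 0
Binding: C2, b ≥ 0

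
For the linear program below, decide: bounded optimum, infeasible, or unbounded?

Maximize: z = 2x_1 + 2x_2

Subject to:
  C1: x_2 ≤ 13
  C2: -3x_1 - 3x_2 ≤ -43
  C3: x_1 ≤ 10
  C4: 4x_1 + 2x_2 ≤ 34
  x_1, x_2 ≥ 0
The point (2, 13) satisfies every constraint, so the LP is feasible; the constraints give x_1 ≤ 10 and x_2 ≤ 13, which with x_1, x_2 ≥ 0 keep the feasible region inside a bounded box. A feasible, bounded LP attains a finite optimum at a vertex.

Evaluating z = 2x_1 + 2x_2 at each vertex:
  (2.667, 11.67): z = 28.67
  (2, 13): z = 30
  (1.333, 13): z = 28.67

Feasible with finite optimum z* = 30 at (2, 13).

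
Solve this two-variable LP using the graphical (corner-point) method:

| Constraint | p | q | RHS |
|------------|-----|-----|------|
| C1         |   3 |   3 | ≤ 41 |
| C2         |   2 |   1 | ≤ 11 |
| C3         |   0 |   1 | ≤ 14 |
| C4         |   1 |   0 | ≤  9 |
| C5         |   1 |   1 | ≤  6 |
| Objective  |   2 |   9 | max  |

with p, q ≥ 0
Each vertex is the intersection of two constraint boundaries that also satisfies all remaining constraints:
  p = 0 and q = 0 → (0, 0)
  2p + q = 11 and q = 0 → (5.5, 0)
  2p + q = 11 and p + q = 6 → (5, 1)
  p + q = 6 and p = 0 → (0, 6)

Evaluating z = 2p + 9q at each vertex:
  (0, 0): z = 0
  (5.5, 0): z = 11
  (5, 1): z = 19
  (0, 6): z = 54

The maximum is at (0, 6) with z = 54.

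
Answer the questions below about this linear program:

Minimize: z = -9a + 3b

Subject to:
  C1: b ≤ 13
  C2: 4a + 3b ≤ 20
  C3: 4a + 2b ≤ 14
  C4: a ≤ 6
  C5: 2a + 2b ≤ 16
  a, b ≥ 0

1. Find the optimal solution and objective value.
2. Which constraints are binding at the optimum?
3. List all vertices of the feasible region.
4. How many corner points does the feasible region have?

1. a = 3.5, b = 0, z = -31.5
2. C3, b ≥ 0
3. (0, 0), (3.5, 0), (0.5, 6), (0, 6.667)
4. 4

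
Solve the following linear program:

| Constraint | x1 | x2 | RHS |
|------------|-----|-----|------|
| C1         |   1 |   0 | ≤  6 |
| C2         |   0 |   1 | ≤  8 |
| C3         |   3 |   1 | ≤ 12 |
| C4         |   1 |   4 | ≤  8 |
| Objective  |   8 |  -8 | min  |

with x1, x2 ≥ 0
Each vertex is the intersection of two constraint boundaries that also satisfies all remaining constraints:
  x1 = 0 and x2 = 0 → (0, 0)
  3x1 + x2 = 12 and x2 = 0 → (4, 0)
  3x1 + x2 = 12 and x1 + 4x2 = 8 → (3.636, 1.091)
  x1 + 4x2 = 8 and x1 = 0 → (0, 2)

Evaluating z = 8x1 - 8x2 at each vertex:
  (0, 0): z = 0
  (4, 0): z = 32
  (3.636, 1.091): z = 20.36
  (0, 2): z = -16

The minimum is at (0, 2) with z = -16.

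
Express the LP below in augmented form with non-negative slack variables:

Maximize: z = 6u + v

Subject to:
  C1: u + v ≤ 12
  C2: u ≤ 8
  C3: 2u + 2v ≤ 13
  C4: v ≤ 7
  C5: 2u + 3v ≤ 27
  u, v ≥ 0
max z = 6u + v

s.t.
  u + v + s1 = 12
  u + s2 = 8
  2u + 2v + s3 = 13
  v + s4 = 7
  2u + 3v + s5 = 27
  u, v, s1, s2, s3, s4, s5 ≥ 0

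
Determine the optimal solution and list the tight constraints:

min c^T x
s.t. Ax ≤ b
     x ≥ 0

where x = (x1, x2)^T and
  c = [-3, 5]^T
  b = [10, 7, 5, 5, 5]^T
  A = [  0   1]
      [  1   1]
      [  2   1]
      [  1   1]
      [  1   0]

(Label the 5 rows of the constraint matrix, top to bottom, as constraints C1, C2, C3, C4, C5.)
Optimal: x1 = 2.5, x2 = 0
Binding: C3, x2 ≥ 0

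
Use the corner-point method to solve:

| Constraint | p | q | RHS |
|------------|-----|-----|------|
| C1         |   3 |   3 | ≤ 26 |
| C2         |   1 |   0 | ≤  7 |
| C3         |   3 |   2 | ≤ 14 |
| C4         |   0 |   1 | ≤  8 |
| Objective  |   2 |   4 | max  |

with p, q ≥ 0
p = 0, q = 7, z = 28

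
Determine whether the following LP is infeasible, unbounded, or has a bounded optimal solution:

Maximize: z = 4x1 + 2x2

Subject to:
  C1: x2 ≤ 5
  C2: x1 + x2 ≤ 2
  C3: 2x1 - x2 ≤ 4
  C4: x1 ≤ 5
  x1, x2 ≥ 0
The point (2, 0) satisfies every constraint, so the LP is feasible; the constraints give x1 ≤ 5 and x2 ≤ 5, which with x1, x2 ≥ 0 keep the feasible region inside a bounded box. A feasible, bounded LP attains a finite optimum at a vertex.

Evaluating z = 4x1 + 2x2 at each vertex:
  (0, 0): z = 0
  (2, 0): z = 8
  (0, 2): z = 4

Bounded optimum: z* = 8 at (2, 0).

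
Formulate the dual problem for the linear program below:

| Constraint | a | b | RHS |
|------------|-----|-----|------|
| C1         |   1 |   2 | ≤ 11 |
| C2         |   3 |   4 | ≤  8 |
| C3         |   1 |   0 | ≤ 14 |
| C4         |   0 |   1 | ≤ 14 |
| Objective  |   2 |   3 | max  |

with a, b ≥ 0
Minimize: z = 11y1 + 8y2 + 14y3 + 14y4

Subject to:
  C1: -y1 - 3y2 - y3 ≤ -2
  C2: -2y1 - 4y2 - y4 ≤ -3
  y1, y2, y3, y4 ≥ 0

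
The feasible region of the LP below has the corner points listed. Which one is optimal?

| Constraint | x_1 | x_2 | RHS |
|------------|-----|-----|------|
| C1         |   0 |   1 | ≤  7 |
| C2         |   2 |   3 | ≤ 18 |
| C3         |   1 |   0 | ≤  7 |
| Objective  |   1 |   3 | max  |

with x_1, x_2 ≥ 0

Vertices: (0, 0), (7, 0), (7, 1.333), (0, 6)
Evaluating z = x_1 + 3x_2 at each vertex:
  (0, 0): z = 0
  (7, 0): z = 7
  (7, 1.333): z = 11
  (0, 6): z = 18

The largest value is z = 18, attained at (0, 6).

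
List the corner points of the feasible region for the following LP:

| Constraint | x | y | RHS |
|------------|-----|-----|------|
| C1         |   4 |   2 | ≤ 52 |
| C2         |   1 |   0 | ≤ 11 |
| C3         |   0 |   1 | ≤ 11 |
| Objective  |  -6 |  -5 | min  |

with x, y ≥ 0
Each vertex is the intersection of two constraint boundaries that also satisfies all remaining constraints:
  x = 0 and y = 0 → (0, 0)
  x = 11 and y = 0 → (11, 0)
  4x + 2y = 52 and x = 11 → (11, 4)
  4x + 2y = 52 and y = 11 → (7.5, 11)
  y = 11 and x = 0 → (0, 11)

Vertices: (0, 0), (11, 0), (11, 4), (7.5, 11), (0, 11)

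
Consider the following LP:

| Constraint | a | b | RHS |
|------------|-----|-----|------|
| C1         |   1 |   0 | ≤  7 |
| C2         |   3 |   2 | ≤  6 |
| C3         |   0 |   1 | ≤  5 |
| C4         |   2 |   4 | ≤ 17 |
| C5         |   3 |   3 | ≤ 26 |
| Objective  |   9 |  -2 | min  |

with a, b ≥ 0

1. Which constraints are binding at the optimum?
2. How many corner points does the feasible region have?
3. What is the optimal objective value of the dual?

1. C2, a ≥ 0
2. 3
3. -6 (by strong duality, equal to the primal optimum)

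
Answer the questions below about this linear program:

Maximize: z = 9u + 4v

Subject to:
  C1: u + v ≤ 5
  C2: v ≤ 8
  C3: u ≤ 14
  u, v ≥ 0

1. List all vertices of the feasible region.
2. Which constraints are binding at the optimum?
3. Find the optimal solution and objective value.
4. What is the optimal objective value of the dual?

1. (0, 0), (5, 0), (0, 5)
2. C1, v ≥ 0
3. u = 5, v = 0, z = 45
4. 45 (by strong duality, equal to the primal optimum)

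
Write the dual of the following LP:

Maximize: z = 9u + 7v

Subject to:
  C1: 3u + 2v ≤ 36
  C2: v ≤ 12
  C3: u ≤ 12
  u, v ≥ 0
Minimize: z = 36y1 + 12y2 + 12y3

Subject to:
  C1: -3y1 - y3 ≤ -9
  C2: -2y1 - y2 ≤ -7
  y1, y2, y3 ≥ 0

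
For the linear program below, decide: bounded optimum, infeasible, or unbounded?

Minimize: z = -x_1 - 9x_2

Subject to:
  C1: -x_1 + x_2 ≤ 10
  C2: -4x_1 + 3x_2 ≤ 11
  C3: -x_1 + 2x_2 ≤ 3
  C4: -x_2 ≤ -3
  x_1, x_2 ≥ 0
Feasible point: (3, 3) satisfies every constraint, so the LP is feasible.
Direction d = (1, 0): for each constraint row a, a·d ≤ 0 —
  (-1)(1) + (1)(0) = -1 ≤ 0
  (-4)(1) + (3)(0) = -4 ≤ 0
  (-1)(1) + (2)(0) = -1 ≤ 0
  (0)(1) + (-1)(0) = 0 ≤ 0
and d ≥ 0, so (3, 3) + t·d stays feasible for every t ≥ 0. Along this ray z = -x_1 - 9x_2 changes by -1 per unit t, so z → −∞.

Unbounded: there is a feasible ray along which z → −∞.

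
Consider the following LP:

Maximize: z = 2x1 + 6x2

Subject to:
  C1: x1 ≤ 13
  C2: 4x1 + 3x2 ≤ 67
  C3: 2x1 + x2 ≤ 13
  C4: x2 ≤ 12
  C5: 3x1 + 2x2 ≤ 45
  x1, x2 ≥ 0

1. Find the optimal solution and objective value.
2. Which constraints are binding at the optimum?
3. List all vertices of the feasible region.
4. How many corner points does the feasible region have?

1. x1 = 0.5, x2 = 12, z = 73
2. C3, C4
3. (0, 0), (6.5, 0), (0.5, 12), (0, 12)
4. 4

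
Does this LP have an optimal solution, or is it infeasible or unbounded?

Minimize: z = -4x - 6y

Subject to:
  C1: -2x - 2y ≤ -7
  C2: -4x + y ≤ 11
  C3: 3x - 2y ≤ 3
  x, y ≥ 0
Feasible point: (0, 4) satisfies every constraint, so the LP is feasible.
Direction d = (1, 4): for each constraint row a, a·d ≤ 0 —
  (-2)(1) + (-2)(4) = -10 ≤ 0
  (-4)(1) + (1)(4) = 0 ≤ 0
  (3)(1) + (-2)(4) = -5 ≤ 0
and d ≥ 0, so (0, 4) + t·d stays feasible for every t ≥ 0. Along this ray z = -4x - 6y changes by -28 per unit t, so z → −∞.

Unbounded: there is a feasible ray along which z → −∞.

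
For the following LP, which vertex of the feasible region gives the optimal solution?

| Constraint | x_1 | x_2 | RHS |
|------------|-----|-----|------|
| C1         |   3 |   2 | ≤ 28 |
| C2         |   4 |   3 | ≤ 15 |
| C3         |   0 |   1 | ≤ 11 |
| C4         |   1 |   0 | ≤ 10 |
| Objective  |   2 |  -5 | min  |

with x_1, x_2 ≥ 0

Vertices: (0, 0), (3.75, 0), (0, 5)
(0, 5) with z = -25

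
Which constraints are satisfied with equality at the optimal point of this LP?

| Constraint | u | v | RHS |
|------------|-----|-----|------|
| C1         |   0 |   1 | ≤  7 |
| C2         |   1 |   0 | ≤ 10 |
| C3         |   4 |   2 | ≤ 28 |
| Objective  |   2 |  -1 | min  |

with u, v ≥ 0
Optimal: u = 0, v = 7
Slack at optimum:
  C1: slack = 0 (binding)
  C2: slack = 10
  C3: slack = 14
  u ≥ 0: u = 0 (binding)
  v ≥ 0: v = 7
Binding constraints: C1, u ≥ 0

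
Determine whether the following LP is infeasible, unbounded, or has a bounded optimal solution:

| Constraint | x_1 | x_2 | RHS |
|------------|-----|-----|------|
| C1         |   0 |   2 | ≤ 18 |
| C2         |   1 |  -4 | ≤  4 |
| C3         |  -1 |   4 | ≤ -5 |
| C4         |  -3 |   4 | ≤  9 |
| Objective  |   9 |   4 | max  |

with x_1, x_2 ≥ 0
C2 requires x_1 - 4x_2 ≤ 4, while C3 (-x_1 + 4x_2 ≤ -5) is equivalent to x_1 - 4x_2 ≥ 5. Together they would need 5 ≤ x_1 - 4x_2 ≤ 4, which is impossible since 5 > 4. No point satisfies all constraints.

Infeasible — the constraint set is empty.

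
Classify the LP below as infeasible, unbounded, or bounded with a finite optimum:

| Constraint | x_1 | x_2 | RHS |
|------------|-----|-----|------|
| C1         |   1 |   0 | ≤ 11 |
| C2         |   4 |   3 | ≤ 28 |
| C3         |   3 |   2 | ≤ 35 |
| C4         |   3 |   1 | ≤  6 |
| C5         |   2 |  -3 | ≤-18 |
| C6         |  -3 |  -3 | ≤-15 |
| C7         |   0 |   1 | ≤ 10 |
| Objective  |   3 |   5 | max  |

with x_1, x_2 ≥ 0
The point (0, 6) satisfies every constraint, so the LP is feasible; the constraints give x_1 ≤ 11 and x_2 ≤ 10, which with x_1, x_2 ≥ 0 keep the feasible region inside a bounded box. A feasible, bounded LP attains a finite optimum at a vertex.

The LP has an optimal solution: (0, 6) with z = 30.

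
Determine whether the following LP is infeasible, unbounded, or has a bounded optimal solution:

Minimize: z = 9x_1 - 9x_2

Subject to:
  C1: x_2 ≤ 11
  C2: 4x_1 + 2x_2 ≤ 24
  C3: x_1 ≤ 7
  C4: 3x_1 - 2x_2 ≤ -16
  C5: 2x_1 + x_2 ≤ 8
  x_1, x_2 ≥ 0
The point (0, 8) satisfies every constraint, so the LP is feasible; the constraints give x_1 ≤ 7 and x_2 ≤ 11, which with x_1, x_2 ≥ 0 keep the feasible region inside a bounded box. A feasible, bounded LP attains a finite optimum at a vertex.

Evaluating z = 9x_1 - 9x_2 at each vertex:
  (0, 8): z = -72

Feasible with finite optimum z* = -72 at (0, 8).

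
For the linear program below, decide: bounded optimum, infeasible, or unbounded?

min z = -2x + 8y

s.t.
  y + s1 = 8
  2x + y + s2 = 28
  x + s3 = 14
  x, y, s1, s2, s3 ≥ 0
The point (14, 0) satisfies every constraint, so the LP is feasible; the constraints give x ≤ 14 and y ≤ 8, which with x, y ≥ 0 keep the feasible region inside a bounded box. A feasible, bounded LP attains a finite optimum at a vertex.

The LP has an optimal solution: (14, 0) with z = -28.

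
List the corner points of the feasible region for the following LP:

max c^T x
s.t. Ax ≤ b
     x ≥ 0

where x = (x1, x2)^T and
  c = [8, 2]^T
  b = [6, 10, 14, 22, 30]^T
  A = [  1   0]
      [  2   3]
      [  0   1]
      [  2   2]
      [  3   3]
Each vertex is the intersection of two constraint boundaries that also satisfies all remaining constraints:
  x1 = 0 and x2 = 0 → (0, 0)
  2x1 + 3x2 = 10 and x2 = 0 → (5, 0)
  2x1 + 3x2 = 10 and x1 = 0 → (0, 3.333)

Vertices: (0, 0), (5, 0), (0, 3.333)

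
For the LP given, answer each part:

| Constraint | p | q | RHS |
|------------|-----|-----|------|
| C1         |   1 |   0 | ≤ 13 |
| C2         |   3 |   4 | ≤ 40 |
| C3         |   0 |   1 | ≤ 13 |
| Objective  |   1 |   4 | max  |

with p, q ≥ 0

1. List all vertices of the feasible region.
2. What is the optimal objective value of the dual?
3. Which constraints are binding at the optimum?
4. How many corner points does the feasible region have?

1. (0, 0), (13, 0), (13, 0.25), (0, 10)
2. 40 (by strong duality, equal to the primal optimum)
3. C2, p ≥ 0
4. 4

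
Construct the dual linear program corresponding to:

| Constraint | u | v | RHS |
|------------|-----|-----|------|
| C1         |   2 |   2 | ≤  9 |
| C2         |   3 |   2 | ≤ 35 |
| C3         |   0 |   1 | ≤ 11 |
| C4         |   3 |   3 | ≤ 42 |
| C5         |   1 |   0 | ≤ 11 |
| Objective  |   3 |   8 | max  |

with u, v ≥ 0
Minimize: z = 9y1 + 35y2 + 11y3 + 42y4 + 11y5

Subject to:
  C1: -2y1 - 3y2 - 3y4 - y5 ≤ -3
  C2: -2y1 - 2y2 - y3 - 3y4 ≤ -8
  y1, y2, y3, y4, y5 ≥ 0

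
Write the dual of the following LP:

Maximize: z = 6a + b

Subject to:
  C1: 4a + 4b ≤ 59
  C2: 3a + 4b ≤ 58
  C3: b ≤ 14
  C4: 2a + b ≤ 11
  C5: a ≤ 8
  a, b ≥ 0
Minimize: z = 59y1 + 58y2 + 14y3 + 11y4 + 8y5

Subject to:
  C1: -4y1 - 3y2 - 2y4 - y5 ≤ -6
  C2: -4y1 - 4y2 - y3 - y4 ≤ -1
  y1, y2, y3, y4, y5 ≥ 0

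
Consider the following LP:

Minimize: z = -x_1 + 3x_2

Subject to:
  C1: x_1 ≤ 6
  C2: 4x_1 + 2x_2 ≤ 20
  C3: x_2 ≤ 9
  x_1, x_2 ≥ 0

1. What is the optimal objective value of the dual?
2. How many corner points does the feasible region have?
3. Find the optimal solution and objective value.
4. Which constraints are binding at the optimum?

1. -5 (by strong duality, equal to the primal optimum)
2. 4
3. x_1 = 5, x_2 = 0, z = -5
4. C2, x_2 ≥ 0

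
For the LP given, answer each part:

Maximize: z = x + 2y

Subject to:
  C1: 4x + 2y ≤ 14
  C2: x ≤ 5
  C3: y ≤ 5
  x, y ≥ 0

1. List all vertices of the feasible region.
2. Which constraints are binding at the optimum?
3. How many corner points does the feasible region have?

1. (0, 0), (3.5, 0), (1, 5), (0, 5)
2. C1, C3
3. 4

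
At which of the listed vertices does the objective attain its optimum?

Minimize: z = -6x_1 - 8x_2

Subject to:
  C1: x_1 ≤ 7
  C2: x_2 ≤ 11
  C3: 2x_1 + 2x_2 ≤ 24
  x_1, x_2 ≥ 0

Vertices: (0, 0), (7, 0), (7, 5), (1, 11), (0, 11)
Evaluating z = -6x_1 - 8x_2 at each vertex:
  (0, 0): z = 0
  (7, 0): z = -42
  (7, 5): z = -82
  (1, 11): z = -94
  (0, 11): z = -88

The smallest value is z = -94, attained at (1, 11).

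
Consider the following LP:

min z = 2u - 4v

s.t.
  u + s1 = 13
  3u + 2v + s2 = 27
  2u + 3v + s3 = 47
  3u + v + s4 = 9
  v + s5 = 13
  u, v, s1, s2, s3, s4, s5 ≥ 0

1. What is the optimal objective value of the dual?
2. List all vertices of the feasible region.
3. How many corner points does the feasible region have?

1. -36 (by strong duality, equal to the primal optimum)
2. (0, 0), (3, 0), (0, 9)
3. 3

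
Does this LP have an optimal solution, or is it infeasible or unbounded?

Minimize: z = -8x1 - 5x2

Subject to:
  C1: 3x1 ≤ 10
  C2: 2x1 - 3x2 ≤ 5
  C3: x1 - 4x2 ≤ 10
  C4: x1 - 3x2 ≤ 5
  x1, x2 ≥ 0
Feasible point: (0, 0) satisfies every constraint, so the LP is feasible.
Direction d = (0, 1): for each constraint row a, a·d ≤ 0 —
  (3)(0) + (0)(1) = 0 ≤ 0
  (2)(0) + (-3)(1) = -3 ≤ 0
  (1)(0) + (-4)(1) = -4 ≤ 0
  (1)(0) + (-3)(1) = -3 ≤ 0
and d ≥ 0, so (0, 0) + t·d stays feasible for every t ≥ 0. Along this ray z = -8x1 - 5x2 changes by -5 per unit t, so z → −∞.

Unbounded: there is a feasible ray along which z → −∞.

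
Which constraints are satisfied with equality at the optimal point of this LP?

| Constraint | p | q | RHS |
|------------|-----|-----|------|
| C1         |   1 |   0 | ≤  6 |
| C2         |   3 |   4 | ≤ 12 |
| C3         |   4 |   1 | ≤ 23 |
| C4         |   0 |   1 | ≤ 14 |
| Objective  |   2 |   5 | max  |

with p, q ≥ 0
Optimal: p = 0, q = 3
Slack at optimum:
  C1: slack = 6
  C2: slack = 0 (binding)
  C3: slack = 20
  C4: slack = 11
  p ≥ 0: p = 0 (binding)
  q ≥ 0: q = 3
Binding constraints: C2, p ≥ 0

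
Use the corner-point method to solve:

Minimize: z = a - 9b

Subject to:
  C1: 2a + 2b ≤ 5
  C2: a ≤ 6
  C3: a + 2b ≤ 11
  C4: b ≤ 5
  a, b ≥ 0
Each vertex is the intersection of two constraint boundaries that also satisfies all remaining constraints:
  a = 0 and b = 0 → (0, 0)
  2a + 2b = 5 and b = 0 → (2.5, 0)
  2a + 2b = 5 and a = 0 → (0, 2.5)

Evaluating z = a - 9b at each vertex:
  (0, 0): z = 0
  (2.5, 0): z = 2.5
  (0, 2.5): z = -22.5

The minimum is at (0, 2.5) with z = -22.5.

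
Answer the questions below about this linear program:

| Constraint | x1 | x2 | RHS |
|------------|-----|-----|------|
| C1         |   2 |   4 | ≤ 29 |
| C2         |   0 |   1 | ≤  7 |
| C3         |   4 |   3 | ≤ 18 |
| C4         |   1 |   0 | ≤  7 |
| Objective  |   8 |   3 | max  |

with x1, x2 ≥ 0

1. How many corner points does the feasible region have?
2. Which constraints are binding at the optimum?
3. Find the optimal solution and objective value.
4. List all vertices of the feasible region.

1. 3
2. C3, x2 ≥ 0
3. x1 = 4.5, x2 = 0, z = 36
4. (0, 0), (4.5, 0), (0, 6)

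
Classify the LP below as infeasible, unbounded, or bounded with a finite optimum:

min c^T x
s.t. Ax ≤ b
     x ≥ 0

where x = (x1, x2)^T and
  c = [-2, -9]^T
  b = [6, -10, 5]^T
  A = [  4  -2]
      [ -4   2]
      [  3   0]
One constraint requires 4x1 - 2x2 ≤ 6, while the constraint -4x1 + 2x2 ≤ -10 is equivalent to 4x1 - 2x2 ≥ 10. Together they would need 10 ≤ 4x1 - 2x2 ≤ 6, which is impossible since 10 > 6. No point satisfies all constraints.

Infeasible: no point satisfies all constraints simultaneously.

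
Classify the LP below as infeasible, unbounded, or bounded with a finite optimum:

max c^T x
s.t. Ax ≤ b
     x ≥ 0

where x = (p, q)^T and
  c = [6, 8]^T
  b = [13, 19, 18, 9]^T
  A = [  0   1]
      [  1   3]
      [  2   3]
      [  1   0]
The point (9, 0) satisfies every constraint, so the LP is feasible; the constraints give p ≤ 9 and q ≤ 13, which with p, q ≥ 0 keep the feasible region inside a bounded box. A feasible, bounded LP attains a finite optimum at a vertex.

Evaluating z = 6p + 8q at each vertex:
  (0, 0): z = 0
  (9, 0): z = 54
  (0, 6): z = 48

The LP has an optimal solution: (9, 0) with z = 54.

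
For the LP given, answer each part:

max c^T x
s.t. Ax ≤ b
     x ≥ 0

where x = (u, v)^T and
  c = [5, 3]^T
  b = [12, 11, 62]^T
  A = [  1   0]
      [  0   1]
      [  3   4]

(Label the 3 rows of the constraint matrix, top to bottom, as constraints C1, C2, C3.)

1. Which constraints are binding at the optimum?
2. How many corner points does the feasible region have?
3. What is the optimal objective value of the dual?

1. C1, C3
2. 5
3. 79.5 (by strong duality, equal to the primal optimum)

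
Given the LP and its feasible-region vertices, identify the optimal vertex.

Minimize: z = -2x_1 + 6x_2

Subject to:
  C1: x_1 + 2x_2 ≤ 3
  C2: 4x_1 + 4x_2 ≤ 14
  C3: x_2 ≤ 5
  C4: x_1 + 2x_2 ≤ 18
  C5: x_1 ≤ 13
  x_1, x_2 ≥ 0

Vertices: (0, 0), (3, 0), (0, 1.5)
(3, 0) with z = -6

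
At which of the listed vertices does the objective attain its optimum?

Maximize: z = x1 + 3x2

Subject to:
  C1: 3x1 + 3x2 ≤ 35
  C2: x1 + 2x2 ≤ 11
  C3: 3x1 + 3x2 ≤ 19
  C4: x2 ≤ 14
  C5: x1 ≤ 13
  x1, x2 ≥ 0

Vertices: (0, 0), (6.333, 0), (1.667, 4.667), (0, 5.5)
Evaluating z = x1 + 3x2 at each vertex:
  (0, 0): z = 0
  (6.333, 0): z = 6.333
  (1.667, 4.667): z = 15.67
  (0, 5.5): z = 16.5

The largest value is z = 16.5, attained at (0, 5.5).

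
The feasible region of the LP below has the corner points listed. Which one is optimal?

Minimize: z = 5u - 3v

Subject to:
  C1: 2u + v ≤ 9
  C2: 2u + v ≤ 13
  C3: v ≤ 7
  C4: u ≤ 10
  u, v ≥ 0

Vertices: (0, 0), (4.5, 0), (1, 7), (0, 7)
(0, 7) with z = -21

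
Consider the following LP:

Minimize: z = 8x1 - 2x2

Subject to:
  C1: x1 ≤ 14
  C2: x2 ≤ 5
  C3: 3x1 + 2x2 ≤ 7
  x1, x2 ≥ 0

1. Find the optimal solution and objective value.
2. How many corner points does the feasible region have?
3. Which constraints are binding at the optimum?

1. x1 = 0, x2 = 3.5, z = -7
2. 3
3. C3, x1 ≥ 0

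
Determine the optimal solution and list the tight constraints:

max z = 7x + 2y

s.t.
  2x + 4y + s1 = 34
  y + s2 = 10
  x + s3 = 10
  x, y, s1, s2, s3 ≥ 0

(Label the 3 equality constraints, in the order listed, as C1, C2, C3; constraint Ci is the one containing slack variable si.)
Optimal: x = 10, y = 3.5
Slack at optimum:
  C1: slack = 0 (binding)
  C2: slack = 6.5
  C3: slack = 0 (binding)
  x ≥ 0: x = 10
  y ≥ 0: y = 3.5
Binding constraints: C1, C3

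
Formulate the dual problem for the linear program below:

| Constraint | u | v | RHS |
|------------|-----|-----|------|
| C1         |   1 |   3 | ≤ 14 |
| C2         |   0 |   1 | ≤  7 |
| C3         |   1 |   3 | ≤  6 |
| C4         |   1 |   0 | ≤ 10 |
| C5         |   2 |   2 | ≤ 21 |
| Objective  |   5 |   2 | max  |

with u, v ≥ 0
Minimize: z = 14y1 + 7y2 + 6y3 + 10y4 + 21y5

Subject to:
  C1: -y1 - y3 - y4 - 2y5 ≤ -5
  C2: -3y1 - y2 - 3y3 - 2y5 ≤ -2
  y1, y2, y3, y4, y5 ≥ 0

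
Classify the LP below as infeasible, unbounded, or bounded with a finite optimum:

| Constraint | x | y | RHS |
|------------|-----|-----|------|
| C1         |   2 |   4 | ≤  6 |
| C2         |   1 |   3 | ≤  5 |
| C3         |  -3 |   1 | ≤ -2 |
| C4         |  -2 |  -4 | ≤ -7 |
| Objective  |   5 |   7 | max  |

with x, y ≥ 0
C1 requires 2x + 4y ≤ 6, while C4 (-2x - 4y ≤ -7) is equivalent to 2x + 4y ≥ 7. Together they would need 7 ≤ 2x + 4y ≤ 6, which is impossible since 7 > 6. No point satisfies all constraints.

Infeasible — the constraint set is empty.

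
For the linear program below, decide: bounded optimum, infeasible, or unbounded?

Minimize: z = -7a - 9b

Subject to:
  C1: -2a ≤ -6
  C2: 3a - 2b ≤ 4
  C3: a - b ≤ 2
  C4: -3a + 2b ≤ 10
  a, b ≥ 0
Feasible point: (3, 3) satisfies every constraint, so the LP is feasible.
Direction d = (2, 3): for each constraint row a, a·d ≤ 0 —
  (-2)(2) + (0)(3) = -4 ≤ 0
  (3)(2) + (-2)(3) = 0 ≤ 0
  (1)(2) + (-1)(3) = -1 ≤ 0
  (-3)(2) + (2)(3) = 0 ≤ 0
and d ≥ 0, so (3, 3) + t·d stays feasible for every t ≥ 0. Along this ray z = -7a - 9b changes by -41 per unit t, so z → −∞.

Unbounded: there is a feasible ray along which z → −∞.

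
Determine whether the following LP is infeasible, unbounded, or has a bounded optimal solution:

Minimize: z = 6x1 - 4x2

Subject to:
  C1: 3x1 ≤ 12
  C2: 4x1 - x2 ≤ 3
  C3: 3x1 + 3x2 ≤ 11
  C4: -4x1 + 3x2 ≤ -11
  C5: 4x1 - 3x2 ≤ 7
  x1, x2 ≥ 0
C5 requires 4x1 - 3x2 ≤ 7, while C4 (-4x1 + 3x2 ≤ -11) is equivalent to 4x1 - 3x2 ≥ 11. Together they would need 11 ≤ 4x1 - 3x2 ≤ 7, which is impossible since 11 > 7. No point satisfies all constraints.

Infeasible: no point satisfies all constraints simultaneously.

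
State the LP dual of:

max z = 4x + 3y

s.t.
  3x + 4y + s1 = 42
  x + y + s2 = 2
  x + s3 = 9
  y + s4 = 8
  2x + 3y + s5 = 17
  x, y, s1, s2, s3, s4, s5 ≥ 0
Minimize: z = 42y1 + 2y2 + 9y3 + 8y4 + 17y5

Subject to:
  C1: -3y1 - y2 - y3 - 2y5 ≤ -4
  C2: -4y1 - y2 - y4 - 3y5 ≤ -3
  y1, y2, y3, y4, y5 ≥ 0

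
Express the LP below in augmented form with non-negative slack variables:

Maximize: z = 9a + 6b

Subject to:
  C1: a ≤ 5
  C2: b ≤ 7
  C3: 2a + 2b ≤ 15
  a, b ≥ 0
max z = 9a + 6b

s.t.
  a + s1 = 5
  b + s2 = 7
  2a + 2b + s3 = 15
  a, b, s1, s2, s3 ≥ 0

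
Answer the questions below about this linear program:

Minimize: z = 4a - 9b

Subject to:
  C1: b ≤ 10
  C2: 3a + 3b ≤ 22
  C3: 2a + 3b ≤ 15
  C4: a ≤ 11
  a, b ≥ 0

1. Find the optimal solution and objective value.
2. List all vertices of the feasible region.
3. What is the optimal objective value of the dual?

1. a = 0, b = 5, z = -45
2. (0, 0), (7.333, 0), (7, 0.3333), (0, 5)
3. -45 (by strong duality, equal to the primal optimum)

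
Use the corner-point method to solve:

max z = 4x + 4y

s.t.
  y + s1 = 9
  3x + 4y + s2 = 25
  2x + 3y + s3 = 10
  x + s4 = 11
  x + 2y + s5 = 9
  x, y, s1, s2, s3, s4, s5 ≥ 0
Each vertex is the intersection of two constraint boundaries that also satisfies all remaining constraints:
  x = 0 and y = 0 → (0, 0)
  2x + 3y = 10 and y = 0 → (5, 0)
  2x + 3y = 10 and x = 0 → (0, 3.333)

Evaluating z = 4x + 4y at each vertex:
  (0, 0): z = 0
  (5, 0): z = 20
  (0, 3.333): z = 13.33

The maximum is at (5, 0) with z = 20.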